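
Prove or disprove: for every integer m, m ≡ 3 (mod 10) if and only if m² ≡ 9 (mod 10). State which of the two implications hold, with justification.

Only the forward direction holds.

(⟸) This fails: take m = 7. Then 7² = 49 ≡ 9 (mod 10), yet 7 ≡ 7 (mod 10), not 3.

(⟹) Suppose m ≡ 3 (mod 10). Write m = 10j + 3. Then (10j + 3)² = 100j² + 60j + 9 = 10(10j² + 6j) + 9, so m² ≡ 9 (mod 10).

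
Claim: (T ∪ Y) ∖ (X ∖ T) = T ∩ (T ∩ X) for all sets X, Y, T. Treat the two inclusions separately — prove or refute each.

(⟹) This inclusion fails. Take X = ∅, Y = {1}, T = ∅; then 1 ∈ (T ∪ Y) ∖ (X ∖ T) but 1 ∉ T ∩ (T ∩ X).

(⟸) Let x ∈ T ∩ (T ∩ X). Then either x ∈ X ∩ T and x ∉ Y; or x ∈ X ∩ Y ∩ T. In each case x ∈ (T ∪ Y) ∖ (X ∖ T), so T ∩ (T ∩ X) ⊆ (T ∪ Y) ∖ (X ∖ T).

Only the reverse inclusion holds.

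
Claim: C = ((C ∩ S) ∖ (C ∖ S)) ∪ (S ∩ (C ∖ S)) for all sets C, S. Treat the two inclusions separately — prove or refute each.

Only the reverse inclusion holds.

(⊆) This inclusion fails. Take C = {1}, S = ∅; then 1 ∈ C but 1 ∉ ((C ∩ S) ∖ (C ∖ S)) ∪ (S ∩ (C ∖ S)).

(⊇) Let x ∈ ((C ∩ S) ∖ (C ∖ S)) ∪ (S ∩ (C ∖ S)). Then x ∈ C ∩ S, from which x ∈ C.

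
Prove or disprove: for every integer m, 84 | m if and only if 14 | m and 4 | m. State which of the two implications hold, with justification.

(⟹) If 84 ∣ m, write m = 84q. Since 84 = 6·14, m = 14·(6q), so 14 ∣ m; and since 84 = 21·4, m = 4·(21q), so 4 ∣ m.

(⟸) This fails: take m = 28. Both 14 ∣ 28 and 4 ∣ 28, yet 28 is not a multiple of 84 (since 28 = 0·84 + 28), so 84 ∤ 28.

Only the forward direction holds.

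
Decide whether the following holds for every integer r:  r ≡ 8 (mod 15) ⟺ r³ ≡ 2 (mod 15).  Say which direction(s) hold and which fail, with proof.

Forward direction. Suppose r ≡ 8 (mod 15). Write r = 15j + 8. Then (15j + 8)³ = 3375j³ + 5400j² + 2880j + 512 = 15(225j³ + 360j² + 192j + 34) + 2, so r³ ≡ 2 (mod 15).

Converse. Suppose r³ ≡ 2 (mod 15). The only residue r in {0, …, 14} with r³ ≡ 2 (mod 15) is r = 8, so r ≡ 8 (mod 15).

Both directions hold; the statement is true.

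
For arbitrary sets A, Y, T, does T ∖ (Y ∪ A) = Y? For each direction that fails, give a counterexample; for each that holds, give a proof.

(⊆) This inclusion fails. Take A = ∅, Y = ∅, T = {1}; then 1 ∈ T ∖ (Y ∪ A) but 1 ∉ Y.

(⊇) This inclusion fails. Take A = ∅, Y = {1}, T = ∅; then 1 ∈ Y but 1 ∉ T ∖ (Y ∪ A).

(⊆) fails and (⊇) fails.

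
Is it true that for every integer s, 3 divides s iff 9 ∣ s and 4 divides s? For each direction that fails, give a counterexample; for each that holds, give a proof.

Only the converse holds.

[⇒] This fails: take s = 3. Certainly 3 ∣ 3, but 9 ∤ 3.

[⇐] Suppose 9 ∣ s and 4 ∣ s. Any common multiple of 9 and 4 is a multiple of their lcm; here gcd(9, 4) = 1, so lcm(9, 4) = 9·4 = 36, so 36 ∣ s. Since 3 ∣ 36, it follows that 3 ∣ s.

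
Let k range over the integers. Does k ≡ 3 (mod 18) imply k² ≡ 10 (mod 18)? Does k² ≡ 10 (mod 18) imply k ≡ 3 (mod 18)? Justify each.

Both directions fail.

(→) This fails: take k = 3. Then 3 ≡ 3 (mod 18), but 3² = 9 ≡ 9 (mod 18), not 10.

(←) This fails: take k = 8. Then 8² = 64 ≡ 10 (mod 18), yet 8 ≡ 8 (mod 18), not 3.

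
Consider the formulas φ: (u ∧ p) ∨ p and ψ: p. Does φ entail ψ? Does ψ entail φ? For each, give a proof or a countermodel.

Both implications hold.

(⇒) Assume the antecedent. If p is true, p reduces to true regardless of the other variables. If p is false, the antecedent cannot hold. Either way p holds.

(⇐) Assume the antecedent. If p is true, (u ∧ p) ∨ p reduces to true regardless of the other variables. If p is false, the antecedent cannot hold. Either way (u ∧ p) ∨ p holds.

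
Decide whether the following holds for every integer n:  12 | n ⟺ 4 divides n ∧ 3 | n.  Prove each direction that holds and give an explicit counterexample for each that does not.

[⇒] If 12 ∣ n, write n = 12q. Since 12 = 3·4, n = 4·(3q), so 4 ∣ n; and since 12 = 4·3, n = 3·(4q), so 3 ∣ n.

[⇐] Suppose 4 ∣ n and 3 ∣ n. Any common multiple of 4 and 3 is a multiple of their lcm; here gcd(4, 3) = 1, so lcm(4, 3) = 4·3 = 12, so 12 ∣ n.

The biconditional holds.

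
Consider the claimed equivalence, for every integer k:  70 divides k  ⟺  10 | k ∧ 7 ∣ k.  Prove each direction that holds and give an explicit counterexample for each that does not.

Both directions hold; the statement is true.

(→) If 70 ∣ k, write k = 70q. Since 70 = 7·10, k = 10·(7q), so 10 ∣ k; and since 70 = 10·7, k = 7·(10q), so 7 ∣ k.

(←) Suppose 10 ∣ k and 7 ∣ k. Any common multiple of 10 and 7 is a multiple of their lcm; here gcd(10, 7) = 1, so lcm(10, 7) = 10·7 = 70, so 70 ∣ k.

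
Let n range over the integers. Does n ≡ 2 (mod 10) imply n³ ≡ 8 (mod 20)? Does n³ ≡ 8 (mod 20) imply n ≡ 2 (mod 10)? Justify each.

Both directions hold.

[⇒] Suppose n ≡ 2 (mod 10). Working modulo 20, n ∈ {2, 12}; for each such r, r³ ≡ 8 (mod 20).

[⇐] Conversely, the residues r modulo 20 with r³ ≡ 8 (mod 20) are exactly {2, 12}, and each is ≡ 2 (mod 10).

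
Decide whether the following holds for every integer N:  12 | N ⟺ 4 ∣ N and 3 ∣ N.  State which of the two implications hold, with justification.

(→) If 12 ∣ N, write N = 12q. Since 12 = 3·4, N = 4·(3q), so 4 ∣ N; and since 12 = 4·3, N = 3·(4q), so 3 ∣ N.

(←) Suppose 4 ∣ N and 3 ∣ N. Any common multiple of 4 and 3 is a multiple of their lcm; here gcd(4, 3) = 1, so lcm(4, 3) = 4·3 = 12, so 12 ∣ N.

Both directions hold.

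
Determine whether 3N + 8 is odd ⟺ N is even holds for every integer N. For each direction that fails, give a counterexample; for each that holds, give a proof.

(⟹) This fails: N = 7 gives 3N + 8 = 29, which is odd, but 7 is odd, not even.

(⟸) This also fails: N = 2 is even, but 3N + 8 = 14 is even, not odd.

Neither direction holds.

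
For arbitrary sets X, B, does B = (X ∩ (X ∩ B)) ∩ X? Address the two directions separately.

(⟸) Let x ∈ (X ∩ (X ∩ B)) ∩ X. Then x ∈ X ∩ B, from which x ∈ B.

(⟹) This inclusion fails. Take X = ∅, B = {1}; then 1 ∈ B but 1 ∉ (X ∩ (X ∩ B)) ∩ X.

(⊆) fails; (⊇) holds.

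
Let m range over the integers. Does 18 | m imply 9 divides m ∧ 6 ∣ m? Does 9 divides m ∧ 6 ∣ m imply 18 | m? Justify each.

Both directions hold.

[⇒] If 18 ∣ m, write m = 18q. Since 18 = 2·9, m = 9·(2q), so 9 ∣ m; and since 18 = 3·6, m = 6·(3q), so 6 ∣ m.

[⇐] Suppose 9 ∣ m and 6 ∣ m. Any common multiple of 9 and 6 is a multiple of their lcm; here lcm(9, 6) = 9·6/gcd(9, 6) = 54/3 = 18, so 18 ∣ m.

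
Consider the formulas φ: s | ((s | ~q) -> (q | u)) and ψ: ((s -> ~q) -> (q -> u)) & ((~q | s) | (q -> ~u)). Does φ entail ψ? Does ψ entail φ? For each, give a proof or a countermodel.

Forward direction. This fails. Under s = F, u = F, q = T, the left side is true but the right side is false.

Converse. This fails. Under s = F, u = F, q = F, the left side is false but the right side is true.

Both directions fail.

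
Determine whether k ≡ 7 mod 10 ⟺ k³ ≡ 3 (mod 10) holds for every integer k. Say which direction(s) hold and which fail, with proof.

Converse. Suppose k³ ≡ 3 (mod 10). The only residue r in {0, …, 9} with r³ ≡ 3 (mod 10) is r = 7, so k ≡ 7 (mod 10).

Forward direction. Suppose k ≡ 7 mod 10. Write k = 10j + 7. Then (10j + 7)³ = 1000j³ + 2100j² + 1470j + 343 = 10(100j³ + 210j² + 147j + 34) + 3, so k³ ≡ 3 (mod 10).

The biconditional holds.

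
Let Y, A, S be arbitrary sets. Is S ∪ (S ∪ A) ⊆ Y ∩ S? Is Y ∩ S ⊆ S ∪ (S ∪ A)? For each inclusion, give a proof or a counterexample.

(⟹) This inclusion fails. Take Y = ∅, A = {1}, S = ∅; then 1 ∈ S ∪ (S ∪ A) but 1 ∉ Y ∩ S.

(⟸) Let x ∈ Y ∩ S. Then either x ∈ Y ∩ S and x ∉ A; or x ∈ Y ∩ A ∩ S. In each case x ∈ S ∪ (S ∪ A), so Y ∩ S ⊆ S ∪ (S ∪ A).

(⊆) fails; (⊇) holds.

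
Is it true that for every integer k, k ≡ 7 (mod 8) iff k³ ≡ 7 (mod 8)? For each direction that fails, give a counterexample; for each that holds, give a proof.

(⇒) Suppose k ≡ 7 (mod 8). Write k = 8j + 7. Then (8j + 7)³ = 512j³ + 1344j² + 1176j + 343 = 8(64j³ + 168j² + 147j + 42) + 7, so k³ ≡ 7 (mod 8).

(⇐) Conversely, suppose k³ ≡ 7 (mod 8). The only residue r in {0, …, 7} with r³ ≡ 7 (mod 8) is r = 7, so k ≡ 7 (mod 8).

Both directions hold.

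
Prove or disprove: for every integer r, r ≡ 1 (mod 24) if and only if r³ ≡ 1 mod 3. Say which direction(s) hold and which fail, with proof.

Only the forward implication holds.

(⇒) Suppose r ≡ 1 (mod 24). Then r³ ≡ 1³ = 1 (mod 24), and since 3 ∣ 24, also r³ ≡ 1 (mod 3).

(⇐) This fails: take r = 4. Then 4³ = 64 ≡ 1 (mod 3), yet 4 ≡ 4 (mod 24), not 1.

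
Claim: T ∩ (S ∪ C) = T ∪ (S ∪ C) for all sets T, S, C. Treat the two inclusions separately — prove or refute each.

The sets are not equal: only the forward inclusion holds.

(⟹) Let x ∈ T ∩ (S ∪ C). Then either x ∈ T ∩ S and x ∉ C; or x ∈ T ∩ C and x ∉ S; or x ∈ T ∩ S ∩ C. In each case x ∈ T ∪ (S ∪ C), so T ∩ (S ∪ C) ⊆ T ∪ (S ∪ C).

(⟸) This inclusion fails. Take T = {1}, S = ∅, C = ∅; then 1 ∈ T ∪ (S ∪ C) but 1 ∉ T ∩ (S ∪ C).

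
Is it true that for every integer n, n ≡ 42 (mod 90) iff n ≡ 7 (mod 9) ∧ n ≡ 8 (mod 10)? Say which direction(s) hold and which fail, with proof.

Neither implication holds.

(⟹) This fails: n = 42 gives 42 ≡ 42 (mod 90) but 42 ≡ 6 (mod 9), so the conjunction on the right does not hold.

(⟸) This fails: n = 88 satisfies both congruences on the right (88 ≡ 7 mod 9 and 88 ≡ 8 mod 10) yet 88 ≡ 88 (mod 90), not 42.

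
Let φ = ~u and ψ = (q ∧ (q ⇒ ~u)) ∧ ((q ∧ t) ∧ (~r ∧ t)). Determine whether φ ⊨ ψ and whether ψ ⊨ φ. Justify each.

Forward direction. This fails. Under t = F, u = F, q = F, r = F, the left side is true but the right side is false.

Converse. Assume the antecedent. If t is true, the antecedent forces (t = T, u = F, q = T, r = F), and ~u holds there. If t is false, the antecedent cannot hold. Either way ~u holds.

Only the converse holds.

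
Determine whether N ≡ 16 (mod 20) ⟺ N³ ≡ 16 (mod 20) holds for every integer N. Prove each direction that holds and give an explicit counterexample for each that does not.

(⇒) holds; (⇐) fails.

(→) Suppose N ≡ 16 (mod 20). Write N = 20j + 16. Then (20j + 16)³ = 8000j³ + 19200j² + 15360j + 4096 = 20(400j³ + 960j² + 768j + 204) + 16, so N³ ≡ 16 (mod 20).

(←) This fails: take N = 6. Then 6³ = 216 ≡ 16 (mod 20), yet 6 ≡ 6 (mod 20), not 16.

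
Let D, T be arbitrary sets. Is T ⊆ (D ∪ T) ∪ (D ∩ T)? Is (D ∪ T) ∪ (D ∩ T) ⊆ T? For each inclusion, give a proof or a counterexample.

(⊆) holds; (⊇) fails.

Reverse inclusion. This inclusion fails. Take D = {1}, T = ∅; then 1 ∈ (D ∪ T) ∪ (D ∩ T) but 1 ∉ T.

Forward inclusion. Let x ∈ T. Then either x ∈ T and x ∉ D; or x ∈ D ∩ T. In each case x ∈ (D ∪ T) ∪ (D ∩ T), so T ⊆ (D ∪ T) ∪ (D ∩ T).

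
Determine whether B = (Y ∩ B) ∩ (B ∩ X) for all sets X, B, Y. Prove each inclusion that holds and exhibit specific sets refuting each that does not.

Only the reverse inclusion holds.

(⟹) This inclusion fails. Take X = ∅, B = {1}, Y = ∅; then 1 ∈ B but 1 ∉ (Y ∩ B) ∩ (B ∩ X).

(⟸) Let x ∈ (Y ∩ B) ∩ (B ∩ X). Then x ∈ X ∩ B ∩ Y, from which x ∈ B.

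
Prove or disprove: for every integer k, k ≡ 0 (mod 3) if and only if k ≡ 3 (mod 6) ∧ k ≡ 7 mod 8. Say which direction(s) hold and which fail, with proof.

Only the converse holds.

(→) This fails: k = 0 gives 0 ≡ 0 (mod 3) but 0 ≡ 0 (mod 6), so the conjunction on the right does not hold.

(←) Conversely, if k ≡ 3 (mod 6) and k ≡ 7 (mod 8), then by the Chinese remainder theorem k ≡ 15 (mod 24). Since 15 ≡ 0 (mod 3) and 3 ∣ 24, we get k ≡ 0 (mod 3).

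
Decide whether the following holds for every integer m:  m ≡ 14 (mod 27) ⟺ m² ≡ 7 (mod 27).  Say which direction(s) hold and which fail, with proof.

(⇒) holds; (⇐) fails.

Forward direction. Suppose m ≡ 14 (mod 27). Write m = 27j + 14. Then (27j + 14)² = 729j² + 756j + 196 = 27(27j² + 28j + 7) + 7, so m² ≡ 7 (mod 27).

Converse. This fails: take m = 13. Then 13² = 169 ≡ 7 (mod 27), yet 13 ≡ 13 (mod 27), not 14.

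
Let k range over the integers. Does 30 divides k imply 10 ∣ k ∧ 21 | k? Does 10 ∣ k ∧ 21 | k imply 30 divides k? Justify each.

Forward direction. This fails: take k = 30. Certainly 30 ∣ 30, but 21 ∤ 30.

Converse. Suppose 10 ∣ k and 21 ∣ k. Any common multiple of 10 and 21 is a multiple of their lcm; here gcd(10, 21) = 1, so lcm(10, 21) = 10·21 = 210, so 210 ∣ k. Since 30 ∣ 210, it follows that 30 ∣ k.

Only the reverse direction holds.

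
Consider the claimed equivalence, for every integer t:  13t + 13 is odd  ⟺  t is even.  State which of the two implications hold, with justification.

Both directions hold; the statement is true.

(⇒) Suppose 13t + 13 is odd. Since 13 is odd, 13t and t have the same parity, so 13t + 13 ≡ t + 13 (mod 2). As 13 is odd, 13t + 13 is odd exactly when t is even. Thus t is even.

(⇐) Conversely, suppose t is even; write t = 2j. Then 13t + 13 = 13·(2j) + 13 = 2·13j + 13, which is odd.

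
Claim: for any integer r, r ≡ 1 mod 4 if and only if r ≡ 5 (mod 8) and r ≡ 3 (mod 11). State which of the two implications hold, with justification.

(⟹) This fails: r = 1 gives 1 ≡ 1 (mod 4) but 1 ≡ 1 (mod 8), so the conjunction on the right does not hold.

(⟸) Conversely, if r ≡ 5 (mod 8) and r ≡ 3 (mod 11), then by the Chinese remainder theorem r ≡ 69 (mod 88). Since 69 ≡ 1 (mod 4) and 4 ∣ 88, we get r ≡ 1 (mod 4).

Not equivalent: only (⇐) holds.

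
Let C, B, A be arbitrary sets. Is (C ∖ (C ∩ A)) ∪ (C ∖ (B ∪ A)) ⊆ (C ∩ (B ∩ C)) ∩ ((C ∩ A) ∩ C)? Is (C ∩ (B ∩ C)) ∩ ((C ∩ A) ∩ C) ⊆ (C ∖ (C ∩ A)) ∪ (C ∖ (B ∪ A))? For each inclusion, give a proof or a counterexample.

(⊆) This inclusion fails. Take C = {1}, B = ∅, A = ∅; then 1 ∈ (C ∖ (C ∩ A)) ∪ (C ∖ (B ∪ A)) but 1 ∉ (C ∩ (B ∩ C)) ∩ ((C ∩ A) ∩ C).

(⊇) This inclusion fails. Take C = {1}, B = {1}, A = {1}; then 1 ∈ (C ∩ (B ∩ C)) ∩ ((C ∩ A) ∩ C) but 1 ∉ (C ∖ (C ∩ A)) ∪ (C ∖ (B ∪ A)).

Neither inclusion holds.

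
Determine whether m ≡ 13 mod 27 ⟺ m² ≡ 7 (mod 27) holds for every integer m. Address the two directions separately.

Not equivalent: only (⇒) holds.

[⇒] Suppose m ≡ 13 mod 27. Write m = 27j + 13. Then (27j + 13)² = 729j² + 702j + 169 = 27(27j² + 26j + 6) + 7, so m² ≡ 7 (mod 27).

[⇐] This fails: take m = 14. Then 14² = 196 ≡ 7 (mod 27), yet 14 ≡ 14 (mod 27), not 13.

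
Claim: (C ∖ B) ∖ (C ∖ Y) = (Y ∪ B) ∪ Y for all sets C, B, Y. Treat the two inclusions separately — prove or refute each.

The sets are not equal: only the forward inclusion holds.

(⟸) This inclusion fails. Take C = ∅, B = {1}, Y = ∅; then 1 ∈ (Y ∪ B) ∪ Y but 1 ∉ (C ∖ B) ∖ (C ∖ Y).

(⟹) Let x ∈ (C ∖ B) ∖ (C ∖ Y). Then x ∈ C ∩ Y and x ∉ B, from which x ∈ (Y ∪ B) ∪ Y.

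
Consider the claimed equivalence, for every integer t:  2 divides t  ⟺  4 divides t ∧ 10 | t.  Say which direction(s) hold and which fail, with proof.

The forward direction fails; the converse holds.

Forward direction. This fails: take t = 2. Certainly 2 ∣ 2, but 4 ∤ 2.

Converse. Suppose 4 ∣ t and 10 ∣ t. Any common multiple of 4 and 10 is a multiple of their lcm; here lcm(4, 10) = 4·10/gcd(4, 10) = 40/2 = 20, so 20 ∣ t. Since 2 ∣ 20, it follows that 2 ∣ t.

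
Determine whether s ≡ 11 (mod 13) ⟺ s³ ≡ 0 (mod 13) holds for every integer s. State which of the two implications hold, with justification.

Both directions fail.

(⇒) This fails: take s = 11. Then 11 ≡ 11 (mod 13), but 11³ = 1331 ≡ 5 (mod 13), not 0.

(⇐) This fails: take s = 0. Then 0³ = 0 ≡ 0 (mod 13), yet 0 ≡ 0 (mod 13), not 11.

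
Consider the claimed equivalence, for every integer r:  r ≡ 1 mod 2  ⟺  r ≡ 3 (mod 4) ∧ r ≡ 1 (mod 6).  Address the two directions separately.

Only the converse holds.

(⟸) If r ≡ 3 (mod 4) and r ≡ 1 (mod 6), then by the Chinese remainder theorem r ≡ 7 (mod 12). Since 7 ≡ 1 (mod 2) and 2 ∣ 12, we get r ≡ 1 (mod 2).

(⟹) This fails: r = 1 gives 1 ≡ 1 (mod 2) but 1 ≡ 1 (mod 4), so the conjunction on the right does not hold.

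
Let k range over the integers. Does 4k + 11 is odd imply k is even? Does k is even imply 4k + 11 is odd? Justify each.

(→) This fails: take k = 3. Then 4k + 11 = 23, which is odd, yet k = 3 is odd, not even.

(←) Suppose k is even. Since 4 is even, 4k is even for every k, so 4k + 11 has the same parity as 11, which is odd. Hence 4k + 11 is odd.

Only the converse holds.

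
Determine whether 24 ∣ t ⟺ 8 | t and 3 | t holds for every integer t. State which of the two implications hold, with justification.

Both directions hold.

(⇒) If 24 ∣ t, write t = 24q. Since 24 = 3·8, t = 8·(3q), so 8 ∣ t; and since 24 = 8·3, t = 3·(8q), so 3 ∣ t.

(⇐) Suppose 8 ∣ t and 3 ∣ t. Any common multiple of 8 and 3 is a multiple of their lcm; here gcd(8, 3) = 1, so lcm(8, 3) = 8·3 = 24, so 24 ∣ t.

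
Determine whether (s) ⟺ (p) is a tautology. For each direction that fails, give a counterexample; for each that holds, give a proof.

Forward direction. This fails. Under p = F, s = T, the left side is true but the right side is false.

Converse. This fails. Under p = T, s = F, the left side is false but the right side is true.

Neither direction holds.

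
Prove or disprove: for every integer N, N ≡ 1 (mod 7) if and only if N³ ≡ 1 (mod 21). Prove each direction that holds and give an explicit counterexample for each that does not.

Neither implication holds.

(⇒) This fails: take N = 8. Then 8 ≡ 1 (mod 7), but 8³ = 512 ≡ 8 (mod 21), not 1.

(⇐) This fails: take N = 4. Then 4³ = 64 ≡ 1 (mod 21), yet 4 ≡ 4 (mod 7), not 1.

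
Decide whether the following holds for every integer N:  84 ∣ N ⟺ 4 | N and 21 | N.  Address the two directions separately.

(⟹) If 84 ∣ N, write N = 84q. Since 84 = 21·4, N = 4·(21q), so 4 ∣ N; and since 84 = 4·21, N = 21·(4q), so 21 ∣ N.

(⟸) Suppose 4 ∣ N and 21 ∣ N. Any common multiple of 4 and 21 is a multiple of their lcm; here gcd(4, 21) = 1, so lcm(4, 21) = 4·21 = 84, so 84 ∣ N.

Both implications hold.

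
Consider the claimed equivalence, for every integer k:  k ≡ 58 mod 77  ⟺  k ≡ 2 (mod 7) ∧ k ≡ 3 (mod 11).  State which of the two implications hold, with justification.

Both directions hold; the statement is true.

(→) Suppose k ≡ 58 (mod 77); write k = 77j + 58. Since 7 ∣ 77, reducing mod 7 gives k ≡ 58 ≡ 2 (mod 7); since 11 ∣ 77, reducing mod 11 gives k ≡ 58 ≡ 3 (mod 11).

(←) Conversely, if k ≡ 2 (mod 7) and k ≡ 3 (mod 11), then by the Chinese remainder theorem k ≡ 58 (mod 77). This is exactly k ≡ 58 (mod 77).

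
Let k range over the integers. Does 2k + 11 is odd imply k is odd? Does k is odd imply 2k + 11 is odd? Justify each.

The forward direction fails; the converse holds.

(⇒) This fails: take k = 0. Then 2k + 11 = 11, which is odd, yet k = 0 is even, not odd.

(⇐) Suppose k is odd. Since 2 is even, 2k is even for every k, so 2k + 11 has the same parity as 11, which is odd. Hence 2k + 11 is odd.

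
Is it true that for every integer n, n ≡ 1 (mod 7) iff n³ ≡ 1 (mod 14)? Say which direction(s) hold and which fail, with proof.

(⇒) fails and (⇐) fails.

(⟹) This fails: take n = 8. Then 8 ≡ 1 (mod 7), but 8³ = 512 ≡ 8 (mod 14), not 1.

(⟸) This fails: take n = 9. Then 9³ = 729 ≡ 1 (mod 14), yet 9 ≡ 2 (mod 7), not 1.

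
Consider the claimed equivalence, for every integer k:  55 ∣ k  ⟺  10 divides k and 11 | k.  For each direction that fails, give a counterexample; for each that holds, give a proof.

(⟹) This fails: take k = 55. Certainly 55 ∣ 55, but 10 ∤ 55.

(⟸) Suppose 10 ∣ k and 11 ∣ k. Any common multiple of 10 and 11 is a multiple of their lcm; here gcd(10, 11) = 1, so lcm(10, 11) = 10·11 = 110, so 110 ∣ k. Since 55 ∣ 110, it follows that 55 ∣ k.

Only the converse holds.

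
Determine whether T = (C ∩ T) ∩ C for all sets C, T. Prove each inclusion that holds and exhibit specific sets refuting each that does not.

Only the reverse inclusion holds.

(⊆) This inclusion fails. Take C = ∅, T = {1}; then 1 ∈ T but 1 ∉ (C ∩ T) ∩ C.

(⊇) Let x ∈ (C ∩ T) ∩ C. Then x ∈ C ∩ T, from which x ∈ T.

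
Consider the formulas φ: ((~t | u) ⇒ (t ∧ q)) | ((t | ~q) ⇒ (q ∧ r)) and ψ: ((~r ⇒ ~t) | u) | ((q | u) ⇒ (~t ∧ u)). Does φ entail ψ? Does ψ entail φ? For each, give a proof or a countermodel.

Neither direction holds.

(⟹) This fails. Under u = F, q = T, t = T, r = F, the left side is true but the right side is false.

(⟸) This fails. Under u = F, q = F, t = F, r = F, the left side is false but the right side is true.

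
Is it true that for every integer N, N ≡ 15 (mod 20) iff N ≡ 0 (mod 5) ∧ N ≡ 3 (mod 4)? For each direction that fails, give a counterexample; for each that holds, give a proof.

(→) Suppose N ≡ 15 (mod 20); write N = 20j + 15. Since 5 ∣ 20, reducing mod 5 gives N ≡ 15 ≡ 0 (mod 5); since 4 ∣ 20, reducing mod 4 gives N ≡ 15 ≡ 3 (mod 4).

(←) Conversely, if N ≡ 0 (mod 5) and N ≡ 3 (mod 4), then by the Chinese remainder theorem N ≡ 15 (mod 20). This is exactly N ≡ 15 (mod 20).

Both directions hold; the statement is true.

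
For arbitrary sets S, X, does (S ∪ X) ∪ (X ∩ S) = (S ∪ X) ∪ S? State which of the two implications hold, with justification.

Both inclusions hold; the sets are equal.

(⟹) Let x ∈ (S ∪ X) ∪ (X ∩ S). Then either x ∈ S and x ∉ X; or x ∈ X and x ∉ S; or x ∈ S ∩ X. In each case x ∈ (S ∪ X) ∪ S, so (S ∪ X) ∪ (X ∩ S) ⊆ (S ∪ X) ∪ S.

(⟸) Let x ∈ (S ∪ X) ∪ S. Then either x ∈ S and x ∉ X; or x ∈ X and x ∉ S; or x ∈ S ∩ X. In each case x ∈ (S ∪ X) ∪ (X ∩ S), so (S ∪ X) ∪ S ⊆ (S ∪ X) ∪ (X ∩ S).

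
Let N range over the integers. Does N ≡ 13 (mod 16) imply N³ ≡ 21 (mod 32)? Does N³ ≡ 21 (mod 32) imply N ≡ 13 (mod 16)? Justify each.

(⇒) fails; (⇐) holds.

(→) This fails: take N = 29. Then 29 ≡ 13 (mod 16), but 29³ = 24389 ≡ 5 (mod 32), not 21.

(←) Conversely, the residues r modulo 32 with r³ ≡ 21 (mod 32) are exactly {13}, and each is ≡ 13 (mod 16).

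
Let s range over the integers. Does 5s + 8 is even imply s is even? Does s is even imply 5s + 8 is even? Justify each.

(⇒) Suppose 5s + 8 is even. Since 5 is odd, 5s and s have the same parity, so 5s + 8 ≡ s + 8 (mod 2). As 8 is even, 5s + 8 is even exactly when s is even. Thus s is even.

(⇐) Conversely, suppose s is even; write s = 2j. Then 5s + 8 = 5·(2j) + 8 = 2·5j + 8, which is even.

Equivalent; both directions hold.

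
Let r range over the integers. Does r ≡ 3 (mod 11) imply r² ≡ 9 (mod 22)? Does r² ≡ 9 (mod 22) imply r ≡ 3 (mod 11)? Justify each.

(⇒) This fails: take r = 14. Then 14 ≡ 3 (mod 11), but 14² = 196 ≡ 20 (mod 22), not 9.

(⇐) This fails: take r = 19. Then 19² = 361 ≡ 9 (mod 22), yet 19 ≡ 8 (mod 11), not 3.

(⇒) fails and (⇐) fails.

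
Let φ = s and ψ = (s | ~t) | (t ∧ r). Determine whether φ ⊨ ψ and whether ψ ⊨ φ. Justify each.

(⟹) Assume the antecedent. If s is true, (s | ~t) | (t ∧ r) reduces to true regardless of the other variables. If s is false, the antecedent cannot hold. Either way (s | ~t) | (t ∧ r) holds.

(⟸) This fails. Under s = F, t = F, r = F, the left side is false but the right side is true.

Only the forward implication holds.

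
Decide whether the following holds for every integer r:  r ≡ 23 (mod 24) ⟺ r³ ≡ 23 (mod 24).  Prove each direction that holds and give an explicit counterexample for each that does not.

Both directions hold.

(⇒) Suppose r ≡ 23 (mod 24). Write r = 24j + 23. Then (24j + 23)³ = 13824j³ + 39744j² + 38088j + 12167 = 24(576j³ + 1656j² + 1587j + 506) + 23, so r³ ≡ 23 (mod 24).

(⇐) Conversely, suppose r³ ≡ 23 (mod 24). The only residue r in {0, …, 23} with r³ ≡ 23 (mod 24) is r = 23, so r ≡ 23 (mod 24).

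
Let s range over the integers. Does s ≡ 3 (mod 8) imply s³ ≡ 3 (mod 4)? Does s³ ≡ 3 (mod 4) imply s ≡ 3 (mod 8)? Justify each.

Only the forward direction holds.

Forward direction. Suppose s ≡ 3 (mod 8). Then s³ ≡ 3³ = 27 (mod 8), and since 4 ∣ 8, also s³ ≡ 3 (mod 4).

Converse. This fails: take s = 7. Then 7³ = 343 ≡ 3 (mod 4), yet 7 ≡ 7 (mod 8), not 3.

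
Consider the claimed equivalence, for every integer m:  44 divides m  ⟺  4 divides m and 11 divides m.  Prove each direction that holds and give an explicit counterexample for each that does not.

(⇒) If 44 ∣ m, write m = 44q. Since 44 = 11·4, m = 4·(11q), so 4 ∣ m; and since 44 = 4·11, m = 11·(4q), so 11 ∣ m.

(⇐) Suppose 4 ∣ m and 11 ∣ m. Any common multiple of 4 and 11 is a multiple of their lcm; here gcd(4, 11) = 1, so lcm(4, 11) = 4·11 = 44, so 44 ∣ m.

The biconditional holds.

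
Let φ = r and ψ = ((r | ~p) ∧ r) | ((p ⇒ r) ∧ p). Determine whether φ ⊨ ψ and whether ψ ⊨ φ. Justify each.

[⇒] Assume the antecedent. If p is true, the antecedent forces (p = T, r = T), and ((r | ~p) ∧ r) | ((p ⇒ r) ∧ p) holds there. If p is false, the antecedent forces (p = F, r = T), and ((r | ~p) ∧ r) | ((p ⇒ r) ∧ p) holds there. Either way ((r | ~p) ∧ r) | ((p ⇒ r) ∧ p) holds.

[⇐] Assume the antecedent. If p is true, the antecedent forces (p = T, r = T), and r holds there. If p is false, the antecedent forces (p = F, r = T), and r holds there. Either way r holds.

Equivalent; both directions hold.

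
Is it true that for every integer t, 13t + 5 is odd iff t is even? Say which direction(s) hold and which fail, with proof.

(⇒) Suppose 13t + 5 is odd. Since 13 is odd, 13t and t have the same parity, so 13t + 5 ≡ t + 5 (mod 2). As 5 is odd, 13t + 5 is odd exactly when t is even. Thus t is even.

(⇐) Conversely, suppose t is even; write t = 2j. Then 13t + 5 = 13·(2j) + 5 = 2·13j + 5, which is odd.

Both directions hold.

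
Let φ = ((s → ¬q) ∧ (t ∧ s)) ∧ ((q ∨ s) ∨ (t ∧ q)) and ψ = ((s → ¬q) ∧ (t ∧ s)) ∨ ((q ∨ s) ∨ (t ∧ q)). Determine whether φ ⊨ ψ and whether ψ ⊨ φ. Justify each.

(→) Assume the antecedent. If q is true, the antecedent cannot hold. If q is false, the antecedent forces (q = F, s = T, t = T), and the consequent holds there. Either way the consequent holds.

(←) This fails. Under q = T, s = F, t = F, the left side is false but the right side is true.

Not equivalent: only (⇒) holds.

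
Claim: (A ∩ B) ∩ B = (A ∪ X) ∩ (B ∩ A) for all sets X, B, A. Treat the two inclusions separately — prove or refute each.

(⊆) Let x ∈ (A ∩ B) ∩ B. Then either x ∈ B ∩ A and x ∉ X; or x ∈ X ∩ B ∩ A. In each case x ∈ (A ∪ X) ∩ (B ∩ A), so (A ∩ B) ∩ B ⊆ (A ∪ X) ∩ (B ∩ A).

(⊇) Let x ∈ (A ∪ X) ∩ (B ∩ A). Then either x ∈ B ∩ A and x ∉ X; or x ∈ X ∩ B ∩ A. In each case x ∈ (A ∩ B) ∩ B, so (A ∪ X) ∩ (B ∩ A) ⊆ (A ∩ B) ∩ B.

Both inclusions hold.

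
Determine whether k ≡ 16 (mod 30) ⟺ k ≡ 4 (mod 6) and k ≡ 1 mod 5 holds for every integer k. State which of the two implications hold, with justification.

Equivalent; both directions hold.

Converse. If k ≡ 4 (mod 6) and k ≡ 1 (mod 5), then by the Chinese remainder theorem k ≡ 16 (mod 30). This is exactly k ≡ 16 (mod 30).

Forward direction. Suppose k ≡ 16 (mod 30); write k = 30j + 16. Since 6 ∣ 30, reducing mod 6 gives k ≡ 16 ≡ 4 (mod 6); since 5 ∣ 30, reducing mod 5 gives k ≡ 16 ≡ 1 (mod 5).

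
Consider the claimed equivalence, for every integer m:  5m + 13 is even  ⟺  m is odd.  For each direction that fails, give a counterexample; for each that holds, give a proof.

(→) Suppose 5m + 13 is even. Since 5 is odd, 5m and m have the same parity, so 5m + 13 ≡ m + 13 (mod 2). As 13 is odd, 5m + 13 is even exactly when m is odd. Thus m is odd.

(←) Conversely, suppose m is odd; write m = 2j + 1. Then 5m + 13 = 5·(2j + 1) + 13 = 2·5j + 18, which is even.

Both implications hold.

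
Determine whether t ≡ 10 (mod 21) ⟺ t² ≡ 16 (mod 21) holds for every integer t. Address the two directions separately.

The forward direction holds; the converse fails.

Forward direction. Suppose t ≡ 10 (mod 21). Write t = 21j + 10. Then (21j + 10)² = 441j² + 420j + 100 = 21(21j² + 20j + 4) + 16, so t² ≡ 16 (mod 21).

Converse. This fails: take t = 4. Then 4² = 16 ≡ 16 (mod 21), yet 4 ≡ 4 (mod 21), not 10.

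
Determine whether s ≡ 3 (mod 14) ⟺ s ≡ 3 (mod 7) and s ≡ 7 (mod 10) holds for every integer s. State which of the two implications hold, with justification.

(⟹) This fails: s = 3 gives 3 ≡ 3 (mod 14) but 3 ≡ 3 (mod 10), so the conjunction on the right does not hold.

(⟸) Conversely, if s ≡ 3 (mod 7) and s ≡ 7 (mod 10), then by the Chinese remainder theorem s ≡ 17 (mod 70). Since 17 ≡ 3 (mod 14) and 14 ∣ 70, we get s ≡ 3 (mod 14).

Only the reverse direction holds.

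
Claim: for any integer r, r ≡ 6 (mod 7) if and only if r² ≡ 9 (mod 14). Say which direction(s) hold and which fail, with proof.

Both directions fail.

(⟹) This fails: take r = 6. Then 6 ≡ 6 (mod 7), but 6² = 36 ≡ 8 (mod 14), not 9.

(⟸) This fails: take r = 3. Then 3² = 9 ≡ 9 (mod 14), yet 3 ≡ 3 (mod 7), not 6.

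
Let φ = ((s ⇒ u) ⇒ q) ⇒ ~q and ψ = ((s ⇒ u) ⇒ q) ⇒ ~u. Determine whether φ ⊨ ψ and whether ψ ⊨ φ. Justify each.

(⇒) holds; (⇐) fails.

(←) This fails. Under q = T, s = F, u = F, the left side is false but the right side is true.

(→) Assume the antecedent. If q is true, the antecedent cannot hold. If q is false, ((s ⇒ u) ⇒ q) ⇒ ~u reduces to true regardless of the other variables. Either way ((s ⇒ u) ⇒ q) ⇒ ~u holds.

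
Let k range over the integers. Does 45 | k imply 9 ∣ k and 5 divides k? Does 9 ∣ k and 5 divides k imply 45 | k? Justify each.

Equivalent; both directions hold.

(←) Suppose 9 ∣ k and 5 ∣ k. Any common multiple of 9 and 5 is a multiple of their lcm; here gcd(9, 5) = 1, so lcm(9, 5) = 9·5 = 45, so 45 ∣ k.

(→) If 45 ∣ k, write k = 45q. Since 45 = 5·9, k = 9·(5q), so 9 ∣ k; and since 45 = 9·5, k = 5·(9q), so 5 ∣ k.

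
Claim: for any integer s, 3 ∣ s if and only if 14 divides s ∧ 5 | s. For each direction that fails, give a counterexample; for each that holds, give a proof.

Forward direction. This fails: take s = 3. Certainly 3 ∣ 3, but 14 ∤ 3.

Converse. This fails: take s = 70. Both 14 ∣ 70 and 5 ∣ 70, yet 70 is not a multiple of 3 (since 70 = 23·3 + 1), so 3 ∤ 70.

(⇒) fails and (⇐) fails.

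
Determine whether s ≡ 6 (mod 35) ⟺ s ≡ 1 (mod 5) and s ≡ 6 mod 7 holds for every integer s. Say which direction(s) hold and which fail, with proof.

(⇒) Suppose s ≡ 6 (mod 35); write s = 35j + 6. Since 5 ∣ 35, reducing mod 5 gives s ≡ 6 ≡ 1 (mod 5); since 7 ∣ 35, reducing mod 7 gives s ≡ 6 (mod 7).

(⇐) Conversely, if s ≡ 1 (mod 5) and s ≡ 6 (mod 7), then by the Chinese remainder theorem s ≡ 6 (mod 35). This is exactly s ≡ 6 (mod 35).

Equivalent; both directions hold.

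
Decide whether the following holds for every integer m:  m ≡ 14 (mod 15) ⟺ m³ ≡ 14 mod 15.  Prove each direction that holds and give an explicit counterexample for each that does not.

(⇒) Suppose m ≡ 14 (mod 15). Write m = 15j + 14. Then (15j + 14)³ = 3375j³ + 9450j² + 8820j + 2744 = 15(225j³ + 630j² + 588j + 182) + 14, so m³ ≡ 14 (mod 15).

(⇐) Conversely, suppose m³ ≡ 14 (mod 15). The only residue r in {0, …, 14} with r³ ≡ 14 (mod 15) is r = 14, so m ≡ 14 (mod 15).

Both directions hold.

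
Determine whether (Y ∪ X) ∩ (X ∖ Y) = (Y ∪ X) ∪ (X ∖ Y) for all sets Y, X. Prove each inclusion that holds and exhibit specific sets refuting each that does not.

(⊆) holds; (⊇) fails.

Forward inclusion. Let x ∈ (Y ∪ X) ∩ (X ∖ Y). Then x ∈ X and x ∉ Y, from which x ∈ (Y ∪ X) ∪ (X ∖ Y).

Reverse inclusion. This inclusion fails. Take Y = {1}, X = ∅; then 1 ∈ (Y ∪ X) ∪ (X ∖ Y) but 1 ∉ (Y ∪ X) ∩ (X ∖ Y).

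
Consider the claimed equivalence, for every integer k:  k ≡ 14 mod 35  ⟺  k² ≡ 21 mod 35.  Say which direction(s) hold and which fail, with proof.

Forward direction. Suppose k ≡ 14 mod 35. Write k = 35j + 14. Then (35j + 14)² = 1225j² + 980j + 196 = 35(35j² + 28j + 5) + 21, so k² ≡ 21 (mod 35).

Converse. This fails: take k = 21. Then 21² = 441 ≡ 21 (mod 35), yet 21 ≡ 21 (mod 35), not 14.

Not equivalent: only (⇒) holds.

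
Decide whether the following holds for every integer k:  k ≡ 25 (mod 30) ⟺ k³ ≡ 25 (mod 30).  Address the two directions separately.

(⇒) Suppose k ≡ 25 (mod 30). Write k = 30j + 25. Then (30j + 25)³ = 27000j³ + 67500j² + 56250j + 15625 = 30(900j³ + 2250j² + 1875j + 520) + 25, so k³ ≡ 25 (mod 30).

(⇐) Conversely, suppose k³ ≡ 25 (mod 30). The only residue r in {0, …, 29} with r³ ≡ 25 (mod 30) is r = 25, so k ≡ 25 (mod 30).

Both directions hold; the statement is true.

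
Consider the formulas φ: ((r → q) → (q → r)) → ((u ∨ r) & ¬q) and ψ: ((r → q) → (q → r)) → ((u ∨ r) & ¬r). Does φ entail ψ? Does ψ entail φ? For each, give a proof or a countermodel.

The forward direction fails; the converse holds.

(←) Assume the antecedent. If q is true, the antecedent forces (q = T, u = F, r = F) or (q = T, u = T, r = F), and the consequent holds there. If q is false, the antecedent forces (q = F, u = T, r = F), and the consequent holds there. Either way the consequent holds.

(→) This fails. Under q = F, u = F, r = T, the left side is true but the right side is false.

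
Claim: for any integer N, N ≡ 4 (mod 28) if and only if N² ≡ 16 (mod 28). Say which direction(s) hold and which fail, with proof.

(⟹) Suppose N ≡ 4 (mod 28). Write N = 28j + 4. Then (28j + 4)² = 784j² + 224j + 16 = 28(28j² + 8j) + 16, so N² ≡ 16 (mod 28).

(⟸) This fails: take N = 10. Then 10² = 100 ≡ 16 (mod 28), yet 10 ≡ 10 (mod 28), not 4.

(⇒) holds; (⇐) fails.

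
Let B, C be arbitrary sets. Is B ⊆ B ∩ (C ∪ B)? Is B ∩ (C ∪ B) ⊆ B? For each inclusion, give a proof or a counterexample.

(⟹) Let x ∈ B. Then either x ∈ B and x ∉ C; or x ∈ B ∩ C. In each case x ∈ B ∩ (C ∪ B), so B ⊆ B ∩ (C ∪ B).

(⟸) Let x ∈ B ∩ (C ∪ B). Then either x ∈ B and x ∉ C; or x ∈ B ∩ C. In each case x ∈ B, so B ∩ (C ∪ B) ⊆ B.

Both inclusions hold; the sets are equal.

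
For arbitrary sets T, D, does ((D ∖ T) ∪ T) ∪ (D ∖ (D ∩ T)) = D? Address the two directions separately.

Reverse inclusion. Let x ∈ D. Then either x ∈ D and x ∉ T; or x ∈ T ∩ D. In each case x ∈ ((D ∖ T) ∪ T) ∪ (D ∖ (D ∩ T)), so D ⊆ ((D ∖ T) ∪ T) ∪ (D ∖ (D ∩ T)).

Forward inclusion. This inclusion fails. Take T = {1}, D = ∅; then 1 ∈ ((D ∖ T) ∪ T) ∪ (D ∖ (D ∩ T)) but 1 ∉ D.

The sets are not equal: only the reverse inclusion holds.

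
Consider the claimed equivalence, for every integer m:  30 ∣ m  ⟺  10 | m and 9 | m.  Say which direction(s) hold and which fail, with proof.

Forward direction. This fails: take m = 30. Certainly 30 ∣ 30, but 9 ∤ 30.

Converse. Suppose 10 ∣ m and 9 ∣ m. Any common multiple of 10 and 9 is a multiple of their lcm; here gcd(10, 9) = 1, so lcm(10, 9) = 10·9 = 90, so 90 ∣ m. Since 30 ∣ 90, it follows that 30 ∣ m.

Not equivalent: only (⇐) holds.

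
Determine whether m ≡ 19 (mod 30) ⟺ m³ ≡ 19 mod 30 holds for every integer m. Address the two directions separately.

Both directions hold.

(⇒) Suppose m ≡ 19 (mod 30). Write m = 30j + 19. Then (30j + 19)³ = 27000j³ + 51300j² + 32490j + 6859 = 30(900j³ + 1710j² + 1083j + 228) + 19, so m³ ≡ 19 (mod 30).

(⇐) Conversely, suppose m³ ≡ 19 (mod 30). The only residue r in {0, …, 29} with r³ ≡ 19 (mod 30) is r = 19, so m ≡ 19 (mod 30).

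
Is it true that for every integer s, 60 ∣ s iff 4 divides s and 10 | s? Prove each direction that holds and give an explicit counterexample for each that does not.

The forward direction holds; the converse fails.

Forward direction. If 60 ∣ s, write s = 60q. Since 60 = 15·4, s = 4·(15q), so 4 ∣ s; and since 60 = 6·10, s = 10·(6q), so 10 ∣ s.

Converse. This fails: take s = 20. Both 4 ∣ 20 and 10 ∣ 20, yet 20 is not a multiple of 60 (since 20 = 0·60 + 20), so 60 ∤ 20.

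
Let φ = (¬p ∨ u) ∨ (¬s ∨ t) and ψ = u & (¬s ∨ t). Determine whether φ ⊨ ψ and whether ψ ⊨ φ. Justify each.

(⇒) fails; (⇐) holds.

(→) This fails. Under p = F, s = F, u = F, t = F, the left side is true but the right side is false.

(←) Assume the antecedent. If s is true, the antecedent forces (p = F, s = T, u = T, t = T) or (p = T, s = T, u = T, t = T), and (¬p ∨ u) ∨ (¬s ∨ t) holds there. If s is false, (¬p ∨ u) ∨ (¬s ∨ t) reduces to true regardless of the other variables. Either way (¬p ∨ u) ∨ (¬s ∨ t) holds.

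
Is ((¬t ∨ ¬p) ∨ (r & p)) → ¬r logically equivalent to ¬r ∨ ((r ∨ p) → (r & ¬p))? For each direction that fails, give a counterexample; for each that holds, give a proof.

Only the forward direction holds.

(⟹) Assume the antecedent. If r is true, the antecedent cannot hold. If r is false, ¬r ∨ ((r ∨ p) → (r & ¬p)) reduces to true regardless of the other variables. Either way ¬r ∨ ((r ∨ p) → (r & ¬p)) holds.

(⟸) This fails. Under r = T, t = F, p = F, the left side is false but the right side is true.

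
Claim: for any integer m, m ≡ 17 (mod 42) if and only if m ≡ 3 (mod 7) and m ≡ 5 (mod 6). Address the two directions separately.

Forward direction. Suppose m ≡ 17 (mod 42); write m = 42j + 17. Since 7 ∣ 42, reducing mod 7 gives m ≡ 17 ≡ 3 (mod 7); since 6 ∣ 42, reducing mod 6 gives m ≡ 17 ≡ 5 (mod 6).

Converse. If m ≡ 3 (mod 7) and m ≡ 5 (mod 6), then by the Chinese remainder theorem m ≡ 17 (mod 42). This is exactly m ≡ 17 (mod 42).

Equivalent; both directions hold.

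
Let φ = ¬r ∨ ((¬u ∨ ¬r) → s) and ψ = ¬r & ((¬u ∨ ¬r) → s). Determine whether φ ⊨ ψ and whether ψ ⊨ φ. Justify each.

(⇒) fails; (⇐) holds.

Forward direction. This fails. Under r = F, u = F, s = F, the left side is true but the right side is false.

Converse. Assume the antecedent. If r is true, the antecedent cannot hold. If r is false, ¬r ∨ ((¬u ∨ ¬r) → s) reduces to true regardless of the other variables. Either way ¬r ∨ ((¬u ∨ ¬r) → s) holds.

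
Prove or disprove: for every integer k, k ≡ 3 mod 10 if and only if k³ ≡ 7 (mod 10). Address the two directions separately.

(→) Suppose k ≡ 3 mod 10. Write k = 10j + 3. Then (10j + 3)³ = 1000j³ + 900j² + 270j + 27 = 10(100j³ + 90j² + 27j + 2) + 7, so k³ ≡ 7 (mod 10).

(←) Conversely, suppose k³ ≡ 7 (mod 10). The only residue r in {0, …, 9} with r³ ≡ 7 (mod 10) is r = 3, so k ≡ 3 (mod 10).

Both implications hold.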